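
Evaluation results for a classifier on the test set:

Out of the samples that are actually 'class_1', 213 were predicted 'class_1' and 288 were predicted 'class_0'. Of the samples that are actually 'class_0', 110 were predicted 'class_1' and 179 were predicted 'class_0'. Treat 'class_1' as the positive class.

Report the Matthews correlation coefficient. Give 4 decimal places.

0.0436

MCC = (TP·TN − FP·FN) / √((TP+FP)(TP+FN)(TN+FP)(TN+FN))
Numerator = 213·179 − 110·288 = 6447
Denominator = √(323·501·289·467) = √21840117549 = 147784.0233
MCC = 6447 / 147784.0233 = 0.0436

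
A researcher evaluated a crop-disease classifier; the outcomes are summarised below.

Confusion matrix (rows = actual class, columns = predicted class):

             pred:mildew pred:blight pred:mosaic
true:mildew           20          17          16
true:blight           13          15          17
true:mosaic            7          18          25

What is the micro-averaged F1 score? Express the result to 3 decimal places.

Micro-averaging pools counts across classes: ΣTP=60, ΣFP=88, ΣFN=88.
Micro-F1 score = 2·TP/(2·TP+FP+FN) on pooled counts = 0.405 (equals overall accuracy in single-label multiclass).

0.405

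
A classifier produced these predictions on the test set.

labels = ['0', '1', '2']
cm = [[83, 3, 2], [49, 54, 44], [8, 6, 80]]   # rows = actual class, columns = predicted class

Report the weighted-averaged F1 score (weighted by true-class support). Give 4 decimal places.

Per-class F1 score (2·TP/(2·TP+FP+FN)):
  0: TP=83, FP=49+8=57, FN=3+2=5 → 166/228 = 0.72807
  1: TP=54, FP=3+6=9, FN=49+44=93 → 108/210 = 0.51429
  2: TP=80, FP=2+44=46, FN=8+6=14 → 160/220 = 0.72727
Weighted-F1 score = Σ (supportᵢ/N)·F1 scoreᵢ with N=329: (88/329)·0.72807 + (147/329)·0.51429 + (94/329)·0.72727 = 0.6323

0.6323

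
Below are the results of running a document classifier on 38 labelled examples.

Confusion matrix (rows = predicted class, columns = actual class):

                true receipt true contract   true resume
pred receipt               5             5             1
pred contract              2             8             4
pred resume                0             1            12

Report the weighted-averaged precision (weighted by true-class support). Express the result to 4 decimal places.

0.7072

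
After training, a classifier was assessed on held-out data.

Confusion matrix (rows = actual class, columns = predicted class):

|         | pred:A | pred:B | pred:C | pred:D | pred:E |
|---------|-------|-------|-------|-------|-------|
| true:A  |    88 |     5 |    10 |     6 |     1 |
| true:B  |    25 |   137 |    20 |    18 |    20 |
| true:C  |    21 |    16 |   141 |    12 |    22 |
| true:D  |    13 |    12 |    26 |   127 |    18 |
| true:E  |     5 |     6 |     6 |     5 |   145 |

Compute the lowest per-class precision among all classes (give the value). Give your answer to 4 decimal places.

0.5789

Per-class precision (TP/(TP+FP)):
  A: TP=88, FP=25+21+13+5=64 → 88/152 = 0.57895
  B: TP=137, FP=5+16+12+6=39 → 137/176 = 0.77841
  C: TP=141, FP=10+20+26+6=62 → 141/203 = 0.69458
  D: TP=127, FP=6+18+12+5=41 → 127/168 = 0.75595
  E: TP=145, FP=1+20+22+18=61 → 145/206 = 0.70388
Lowest is class 'A' with precision = 0.5789.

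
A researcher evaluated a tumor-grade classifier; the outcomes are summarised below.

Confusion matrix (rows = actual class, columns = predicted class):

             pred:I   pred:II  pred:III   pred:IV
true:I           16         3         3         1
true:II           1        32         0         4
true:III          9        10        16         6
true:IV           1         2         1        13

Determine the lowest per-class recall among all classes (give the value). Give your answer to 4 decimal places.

Per-class recall (TP/(TP+FN)):
  I: TP=16, FN=3+3+1=7 → 16/23 = 0.69565
  II: TP=32, FN=1+0+4=5 → 32/37 = 0.86486
  III: TP=16, FN=9+10+6=25 → 16/41 = 0.39024
  IV: TP=13, FN=1+2+1=4 → 13/17 = 0.76471
Lowest is class 'III' with recall = 0.3902.

0.3902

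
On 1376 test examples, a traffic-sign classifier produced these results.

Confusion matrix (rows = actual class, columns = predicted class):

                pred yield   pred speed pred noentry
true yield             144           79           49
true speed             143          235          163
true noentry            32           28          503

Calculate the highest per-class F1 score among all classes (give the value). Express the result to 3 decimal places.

0.787

Per-class F1 score (2·TP/(2·TP+FP+FN)):
  yield: TP=144, FP=143+32=175, FN=79+49=128 → 288/591 = 0.4873
  speed: TP=235, FP=79+28=107, FN=143+163=306 → 470/883 = 0.5323
  noentry: TP=503, FP=49+163=212, FN=32+28=60 → 1006/1278 = 0.7872
Highest is class 'noentry' with F1 score = 0.787.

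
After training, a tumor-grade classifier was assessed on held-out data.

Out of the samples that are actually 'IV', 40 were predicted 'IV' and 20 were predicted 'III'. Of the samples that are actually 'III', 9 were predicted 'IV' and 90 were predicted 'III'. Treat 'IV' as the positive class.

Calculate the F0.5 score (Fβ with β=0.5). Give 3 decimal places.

0.781

Fβ = (1+β²)·TP / ((1+β²)·TP + β²·FN + FP), with β²=1/4
= 1.25·40 / (1.25·40 + 0.25·20 + 9) = 0.781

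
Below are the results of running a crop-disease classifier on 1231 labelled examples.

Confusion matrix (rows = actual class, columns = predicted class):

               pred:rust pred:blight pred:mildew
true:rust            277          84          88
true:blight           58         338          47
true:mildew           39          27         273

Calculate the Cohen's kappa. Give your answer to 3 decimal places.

Observed agreement pₒ = trace/N = 888/1231 = 0.7214
Expected agreement pₑ = Σ (rowᵢ·colᵢ)/N² = (449·374 + 443·449 + 339·408)/1231² = 0.3333
κ = (pₒ − pₑ)/(1 − pₑ) = (0.7214 − 0.3333)/(1 − 0.3333) = 0.582

0.582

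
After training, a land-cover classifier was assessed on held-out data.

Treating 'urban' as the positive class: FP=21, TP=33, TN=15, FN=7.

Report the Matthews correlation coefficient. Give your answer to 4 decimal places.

0.2661

MCC = (TP·TN − FP·FN) / √((TP+FP)(TP+FN)(TN+FP)(TN+FN))
Numerator = 33·15 − 21·7 = 348
Denominator = √(54·40·36·22) = √1710720 = 1307.9450
MCC = 348 / 1307.9450 = 0.2661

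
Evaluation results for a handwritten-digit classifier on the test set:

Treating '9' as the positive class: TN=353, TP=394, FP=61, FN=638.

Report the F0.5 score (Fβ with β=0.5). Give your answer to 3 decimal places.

Fβ = (1+β²)·TP / ((1+β²)·TP + β²·FN + FP), with β²=1/4
= 1.25·394 / (1.25·394 + 0.25·638 + 61) = 0.691

0.691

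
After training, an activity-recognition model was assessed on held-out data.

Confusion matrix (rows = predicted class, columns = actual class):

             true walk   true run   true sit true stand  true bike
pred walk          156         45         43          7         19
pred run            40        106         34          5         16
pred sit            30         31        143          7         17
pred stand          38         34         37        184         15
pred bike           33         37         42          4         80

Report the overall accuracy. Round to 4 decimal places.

0.5561

Accuracy = trace / total = (156+106+143+184+80=669) / 1203 = 669/1203 = 0.5561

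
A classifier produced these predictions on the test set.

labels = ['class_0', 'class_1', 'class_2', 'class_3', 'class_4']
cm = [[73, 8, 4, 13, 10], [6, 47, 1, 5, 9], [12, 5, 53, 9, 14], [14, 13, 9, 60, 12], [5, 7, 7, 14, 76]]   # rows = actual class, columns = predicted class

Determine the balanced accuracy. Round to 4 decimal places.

0.6380

Balanced accuracy = mean of per-class recall.
  class_0: recall = 73/108 = 0.67593
  class_1: recall = 47/68 = 0.69118
  class_2: recall = 53/93 = 0.56989
  class_3: recall = 60/108 = 0.55556
  class_4: recall = 76/109 = 0.69725
Mean = (0.67593 + 0.69118 + 0.56989 + 0.55556 + 0.69725) / 5 = 0.6380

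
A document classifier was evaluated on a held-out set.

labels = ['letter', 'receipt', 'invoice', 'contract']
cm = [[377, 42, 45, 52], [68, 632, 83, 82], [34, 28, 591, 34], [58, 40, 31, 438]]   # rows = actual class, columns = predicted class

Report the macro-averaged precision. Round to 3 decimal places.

0.766

Per-class precision (TP/(TP+FP)):
  letter: TP=377, FP=68+34+58=160 → 377/537 = 0.7020
  receipt: TP=632, FP=42+28+40=110 → 632/742 = 0.8518
  invoice: TP=591, FP=45+83+31=159 → 591/750 = 0.7880
  contract: TP=438, FP=52+82+34=168 → 438/606 = 0.7228
Macro-precision = mean = (0.7020 + 0.8518 + 0.7880 + 0.7228) / 4 = 0.766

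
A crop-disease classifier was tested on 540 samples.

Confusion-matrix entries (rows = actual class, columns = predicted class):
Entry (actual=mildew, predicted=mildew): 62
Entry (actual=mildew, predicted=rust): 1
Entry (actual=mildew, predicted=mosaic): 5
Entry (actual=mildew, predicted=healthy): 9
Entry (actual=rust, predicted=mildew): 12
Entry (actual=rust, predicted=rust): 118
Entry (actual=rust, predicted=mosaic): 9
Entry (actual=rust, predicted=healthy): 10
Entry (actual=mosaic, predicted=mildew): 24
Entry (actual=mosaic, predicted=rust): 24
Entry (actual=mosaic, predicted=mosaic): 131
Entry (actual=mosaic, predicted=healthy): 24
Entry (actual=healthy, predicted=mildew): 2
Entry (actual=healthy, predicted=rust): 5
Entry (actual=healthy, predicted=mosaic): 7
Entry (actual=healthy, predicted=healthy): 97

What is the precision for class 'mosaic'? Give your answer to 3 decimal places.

0.862

Take TP from the diagonal, FP from the rest of the 'mosaic' prediction marginal, FN from the rest of the 'mosaic' actual marginal.
precision = TP/(TP+FP).
mosaic: TP=131, FP=5+9+7=21 → 131/152 = 0.8618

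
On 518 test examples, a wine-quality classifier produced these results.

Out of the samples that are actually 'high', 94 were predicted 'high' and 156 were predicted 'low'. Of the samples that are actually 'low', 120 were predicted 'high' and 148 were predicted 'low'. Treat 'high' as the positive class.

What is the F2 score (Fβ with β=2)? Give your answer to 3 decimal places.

0.387

Fβ = (1+β²)·TP / ((1+β²)·TP + β²·FN + FP), with β²=4
= 5·94 / (5·94 + 4·156 + 120) = 0.387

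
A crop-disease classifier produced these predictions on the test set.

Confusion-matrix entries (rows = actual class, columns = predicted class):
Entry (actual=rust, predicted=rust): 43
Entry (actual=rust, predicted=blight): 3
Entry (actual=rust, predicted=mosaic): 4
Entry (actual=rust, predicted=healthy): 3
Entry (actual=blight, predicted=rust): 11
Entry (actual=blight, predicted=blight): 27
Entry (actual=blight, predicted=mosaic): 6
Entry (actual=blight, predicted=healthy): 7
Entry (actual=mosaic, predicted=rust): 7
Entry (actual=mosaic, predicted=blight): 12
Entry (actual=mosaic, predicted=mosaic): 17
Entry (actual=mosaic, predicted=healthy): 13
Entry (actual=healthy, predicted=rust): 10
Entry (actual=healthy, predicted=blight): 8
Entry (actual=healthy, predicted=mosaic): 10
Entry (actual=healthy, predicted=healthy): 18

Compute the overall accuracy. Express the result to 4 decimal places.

0.5276

Accuracy = trace / total = (43+27+17+18=105) / 199 = 105/199 = 0.5276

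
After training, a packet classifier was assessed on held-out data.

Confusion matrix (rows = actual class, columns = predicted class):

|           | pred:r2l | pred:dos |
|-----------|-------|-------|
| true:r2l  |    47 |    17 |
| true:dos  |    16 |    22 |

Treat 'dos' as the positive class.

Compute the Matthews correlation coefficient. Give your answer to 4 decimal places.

MCC = (TP·TN − FP·FN) / √((TP+FP)(TP+FN)(TN+FP)(TN+FN))
Numerator = 22·47 − 17·16 = 762
Denominator = √(39·38·64·63) = √5975424 = 2444.4680
MCC = 762 / 2444.4680 = 0.3117

0.3117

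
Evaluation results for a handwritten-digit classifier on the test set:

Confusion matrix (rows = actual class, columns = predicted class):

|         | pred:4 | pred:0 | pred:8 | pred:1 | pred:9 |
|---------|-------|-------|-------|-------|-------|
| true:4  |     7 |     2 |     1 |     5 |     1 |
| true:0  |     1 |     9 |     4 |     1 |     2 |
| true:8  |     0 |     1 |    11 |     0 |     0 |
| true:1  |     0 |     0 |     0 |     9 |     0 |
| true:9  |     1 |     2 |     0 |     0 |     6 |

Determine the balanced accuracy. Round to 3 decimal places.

Balanced accuracy = mean of per-class recall.
  4: recall = 7/16 = 0.4375
  0: recall = 9/17 = 0.5294
  8: recall = 11/12 = 0.9167
  1: recall = 9/9 = 1.0000
  9: recall = 6/9 = 0.6667
Mean = (0.4375 + 0.5294 + 0.9167 + 1.0000 + 0.6667) / 5 = 0.710

0.710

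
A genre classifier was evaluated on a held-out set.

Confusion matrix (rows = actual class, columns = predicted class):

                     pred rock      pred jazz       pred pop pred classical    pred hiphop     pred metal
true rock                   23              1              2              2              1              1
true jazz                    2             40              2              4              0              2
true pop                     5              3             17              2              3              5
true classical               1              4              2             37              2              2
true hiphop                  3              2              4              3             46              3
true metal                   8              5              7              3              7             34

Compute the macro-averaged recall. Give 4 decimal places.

0.6848

Per-class recall (TP/(TP+FN)):
  rock: TP=23, FN=1+2+2+1+1=7 → 23/30 = 0.76667
  jazz: TP=40, FN=2+2+4+0+2=10 → 40/50 = 0.80000
  pop: TP=17, FN=5+3+2+3+5=18 → 17/35 = 0.48571
  classical: TP=37, FN=1+4+2+2+2=11 → 37/48 = 0.77083
  hiphop: TP=46, FN=3+2+4+3+3=15 → 46/61 = 0.75410
  metal: TP=34, FN=8+5+7+3+7=30 → 34/64 = 0.53125
Macro-recall = mean = (0.76667 + 0.80000 + 0.48571 + 0.77083 + 0.75410 + 0.53125) / 6 = 0.6848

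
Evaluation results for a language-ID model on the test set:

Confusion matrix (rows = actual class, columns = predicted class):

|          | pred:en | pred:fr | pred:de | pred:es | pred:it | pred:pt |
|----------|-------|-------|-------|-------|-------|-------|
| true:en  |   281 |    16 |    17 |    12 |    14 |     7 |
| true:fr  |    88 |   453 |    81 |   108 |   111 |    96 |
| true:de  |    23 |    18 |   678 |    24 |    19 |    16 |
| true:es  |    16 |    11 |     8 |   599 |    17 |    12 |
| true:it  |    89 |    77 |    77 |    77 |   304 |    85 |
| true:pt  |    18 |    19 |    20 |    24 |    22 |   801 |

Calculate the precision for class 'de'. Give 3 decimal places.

precision = TP/(TP+FP).
de: TP=678, FP=17+81+8+77+20=203 → 678/881 = 0.7696

0.770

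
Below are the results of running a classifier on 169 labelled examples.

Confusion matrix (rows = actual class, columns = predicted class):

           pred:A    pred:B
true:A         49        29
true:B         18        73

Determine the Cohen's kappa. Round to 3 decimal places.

0.435

Observed agreement pₒ = trace/N = 122/169 = 0.7219
Expected agreement pₑ = Σ (rowᵢ·colᵢ)/N² = (78·67 + 91·102)/169² = 0.5080
κ = (pₒ − pₑ)/(1 − pₑ) = (0.7219 − 0.5080)/(1 − 0.5080) = 0.435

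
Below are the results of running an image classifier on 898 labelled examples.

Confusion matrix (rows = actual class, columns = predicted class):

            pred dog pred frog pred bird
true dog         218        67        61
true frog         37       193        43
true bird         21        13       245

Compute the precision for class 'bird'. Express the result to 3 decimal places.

0.702

Take TP from the diagonal, FP from the rest of the 'bird' prediction marginal, FN from the rest of the 'bird' actual marginal.
precision = TP/(TP+FP).
bird: TP=245, FP=61+43=104 → 245/349 = 0.7020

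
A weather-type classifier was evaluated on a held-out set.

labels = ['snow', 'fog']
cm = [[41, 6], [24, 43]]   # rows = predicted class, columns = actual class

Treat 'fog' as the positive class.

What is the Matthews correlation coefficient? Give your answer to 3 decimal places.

0.511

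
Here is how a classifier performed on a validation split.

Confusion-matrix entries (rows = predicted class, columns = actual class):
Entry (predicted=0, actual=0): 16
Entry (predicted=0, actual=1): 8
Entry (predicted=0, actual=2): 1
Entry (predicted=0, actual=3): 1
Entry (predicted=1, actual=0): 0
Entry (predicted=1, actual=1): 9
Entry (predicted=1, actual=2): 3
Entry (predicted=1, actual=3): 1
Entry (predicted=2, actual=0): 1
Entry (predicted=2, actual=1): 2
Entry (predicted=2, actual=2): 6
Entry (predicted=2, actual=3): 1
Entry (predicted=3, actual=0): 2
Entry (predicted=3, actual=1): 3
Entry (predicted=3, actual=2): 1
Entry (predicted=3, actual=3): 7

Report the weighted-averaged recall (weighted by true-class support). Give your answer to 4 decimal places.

Per-class recall (TP/(TP+FN)):
  0: TP=16, FN=0+1+2=3 → 16/19 = 0.84211
  1: TP=9, FN=8+2+3=13 → 9/22 = 0.40909
  2: TP=6, FN=1+3+1=5 → 6/11 = 0.54545
  3: TP=7, FN=1+1+1=3 → 7/10 = 0.70000
Weighted-recall = Σ (supportᵢ/N)·recallᵢ with N=62: (19/62)·0.84211 + (22/62)·0.40909 + (11/62)·0.54545 + (10/62)·0.70000 = 0.6129

0.6129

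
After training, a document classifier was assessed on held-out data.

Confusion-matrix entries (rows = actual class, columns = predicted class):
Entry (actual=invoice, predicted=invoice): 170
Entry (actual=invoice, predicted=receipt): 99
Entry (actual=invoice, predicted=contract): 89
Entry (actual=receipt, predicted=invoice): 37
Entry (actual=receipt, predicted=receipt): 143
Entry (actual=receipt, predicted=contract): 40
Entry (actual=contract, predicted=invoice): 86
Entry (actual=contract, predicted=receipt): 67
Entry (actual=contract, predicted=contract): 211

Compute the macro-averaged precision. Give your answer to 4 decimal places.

0.5545

Per-class precision (TP/(TP+FP)):
  invoice: TP=170, FP=37+86=123 → 170/293 = 0.58020
  receipt: TP=143, FP=99+67=166 → 143/309 = 0.46278
  contract: TP=211, FP=89+40=129 → 211/340 = 0.62059
Macro-precision = mean = (0.58020 + 0.46278 + 0.62059) / 3 = 0.5545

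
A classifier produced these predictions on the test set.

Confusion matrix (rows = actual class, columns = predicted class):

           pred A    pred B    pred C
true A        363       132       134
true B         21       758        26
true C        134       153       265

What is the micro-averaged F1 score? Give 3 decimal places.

Micro-averaging pools counts across classes: ΣTP=1386, ΣFP=600, ΣFN=600.
Micro-F1 score = 2·TP/(2·TP+FP+FN) on pooled counts = 0.698 (equals overall accuracy in single-label multiclass).

0.698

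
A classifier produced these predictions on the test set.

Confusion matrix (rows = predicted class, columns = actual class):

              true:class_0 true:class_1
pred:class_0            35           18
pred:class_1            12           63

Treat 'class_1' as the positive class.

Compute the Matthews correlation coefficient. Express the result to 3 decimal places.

0.511

MCC = (TP·TN − FP·FN) / √((TP+FP)(TP+FN)(TN+FP)(TN+FN))
Numerator = 63·35 − 12·18 = 1989
Denominator = √(75·81·47·53) = √15132825 = 3890.0932
MCC = 1989 / 3890.0932 = 0.511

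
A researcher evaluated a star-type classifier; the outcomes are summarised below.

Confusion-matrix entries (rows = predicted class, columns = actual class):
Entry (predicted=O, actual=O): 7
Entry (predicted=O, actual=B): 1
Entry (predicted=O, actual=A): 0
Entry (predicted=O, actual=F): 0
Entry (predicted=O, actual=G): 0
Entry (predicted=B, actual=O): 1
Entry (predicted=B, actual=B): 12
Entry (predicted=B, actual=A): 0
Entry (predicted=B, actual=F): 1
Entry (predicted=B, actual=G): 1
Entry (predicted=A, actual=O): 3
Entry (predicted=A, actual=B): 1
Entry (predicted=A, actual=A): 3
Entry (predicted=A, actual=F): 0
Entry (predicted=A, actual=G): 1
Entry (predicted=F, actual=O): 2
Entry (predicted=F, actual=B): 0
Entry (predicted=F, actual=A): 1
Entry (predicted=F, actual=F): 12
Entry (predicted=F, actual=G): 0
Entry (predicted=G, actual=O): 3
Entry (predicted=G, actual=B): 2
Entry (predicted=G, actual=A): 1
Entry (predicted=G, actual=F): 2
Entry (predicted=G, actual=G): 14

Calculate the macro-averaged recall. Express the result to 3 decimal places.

0.693

Per-class recall (TP/(TP+FN)):
  O: TP=7, FN=1+3+2+3=9 → 7/16 = 0.4375
  B: TP=12, FN=1+1+0+2=4 → 12/16 = 0.7500
  A: TP=3, FN=0+0+1+1=2 → 3/5 = 0.6000
  F: TP=12, FN=0+1+0+2=3 → 12/15 = 0.8000
  G: TP=14, FN=0+1+1+0=2 → 14/16 = 0.8750
Macro-recall = mean = (0.4375 + 0.7500 + 0.6000 + 0.8000 + 0.8750) / 5 = 0.693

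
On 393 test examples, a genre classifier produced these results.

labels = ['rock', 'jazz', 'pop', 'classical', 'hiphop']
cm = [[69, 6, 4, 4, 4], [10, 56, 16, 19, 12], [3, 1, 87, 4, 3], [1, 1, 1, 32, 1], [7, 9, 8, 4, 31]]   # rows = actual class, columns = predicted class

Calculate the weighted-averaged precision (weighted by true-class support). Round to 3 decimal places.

0.715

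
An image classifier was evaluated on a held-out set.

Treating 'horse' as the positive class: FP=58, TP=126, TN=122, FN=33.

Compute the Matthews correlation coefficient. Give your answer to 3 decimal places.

MCC = (TP·TN − FP·FN) / √((TP+FP)(TP+FN)(TN+FP)(TN+FN))
Numerator = 126·122 − 58·33 = 13458
Denominator = √(184·159·180·155) = √816242400 = 28569.9562
MCC = 13458 / 28569.9562 = 0.471

0.471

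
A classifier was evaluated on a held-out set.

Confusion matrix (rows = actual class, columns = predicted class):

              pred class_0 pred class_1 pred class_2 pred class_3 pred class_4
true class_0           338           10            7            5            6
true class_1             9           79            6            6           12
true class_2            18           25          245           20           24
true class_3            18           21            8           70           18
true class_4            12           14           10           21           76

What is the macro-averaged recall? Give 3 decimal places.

Per-class recall (TP/(TP+FN)):
  class_0: TP=338, FN=10+7+5+6=28 → 338/366 = 0.9235
  class_1: TP=79, FN=9+6+6+12=33 → 79/112 = 0.7054
  class_2: TP=245, FN=18+25+20+24=87 → 245/332 = 0.7380
  class_3: TP=70, FN=18+21+8+18=65 → 70/135 = 0.5185
  class_4: TP=76, FN=12+14+10+21=57 → 76/133 = 0.5714
Macro-recall = mean = (0.9235 + 0.7054 + 0.7380 + 0.5185 + 0.5714) / 5 = 0.691

0.691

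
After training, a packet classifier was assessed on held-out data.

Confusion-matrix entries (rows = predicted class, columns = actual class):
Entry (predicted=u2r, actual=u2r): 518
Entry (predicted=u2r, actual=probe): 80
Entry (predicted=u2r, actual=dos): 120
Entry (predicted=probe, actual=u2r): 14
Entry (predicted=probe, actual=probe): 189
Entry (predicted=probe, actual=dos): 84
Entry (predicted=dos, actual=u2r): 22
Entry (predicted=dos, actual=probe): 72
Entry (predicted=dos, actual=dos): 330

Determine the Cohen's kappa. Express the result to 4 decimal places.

Observed agreement pₒ = trace/N = 1037/1429 = 0.72568
Expected agreement pₑ = Σ (rowᵢ·colᵢ)/N² = (554·718 + 341·287 + 534·424)/1429² = 0.35359
κ = (pₒ − pₑ)/(1 − pₑ) = (0.72568 − 0.35359)/(1 − 0.35359) = 0.5756

0.5756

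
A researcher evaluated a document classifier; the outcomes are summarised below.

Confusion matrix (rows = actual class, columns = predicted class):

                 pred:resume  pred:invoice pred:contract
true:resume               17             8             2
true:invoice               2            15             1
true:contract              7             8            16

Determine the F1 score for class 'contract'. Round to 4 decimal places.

Treat 'contract' as positive and all other classes as negative.
F1 score = 2·TP/(2·TP+FP+FN).
contract: TP=16, FP=2+1=3, FN=7+8=15 → 32/50 = 0.64000

0.6400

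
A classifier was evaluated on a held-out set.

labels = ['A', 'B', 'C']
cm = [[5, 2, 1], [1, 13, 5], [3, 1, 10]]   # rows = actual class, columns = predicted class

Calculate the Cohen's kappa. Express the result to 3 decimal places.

Observed agreement pₒ = trace/N = 28/41 = 0.6829
Expected agreement pₑ = Σ (rowᵢ·colᵢ)/N² = (8·9 + 19·16 + 14·16)/41² = 0.3569
κ = (pₒ − pₑ)/(1 − pₑ) = (0.6829 − 0.3569)/(1 − 0.3569) = 0.507

0.507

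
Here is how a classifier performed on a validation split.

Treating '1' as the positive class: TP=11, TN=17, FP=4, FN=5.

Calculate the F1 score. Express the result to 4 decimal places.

Precision = TP/(TP+FP) = 11/15 = 0.7333
Recall = TP/(TP+FN) = 11/16 = 0.6875
F1 = 2·TP/(2·TP+FP+FN) = 22/31 = 0.7097

0.7097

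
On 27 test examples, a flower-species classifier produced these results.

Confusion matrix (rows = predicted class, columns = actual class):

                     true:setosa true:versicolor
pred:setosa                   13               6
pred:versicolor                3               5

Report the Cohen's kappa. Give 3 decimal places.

0.279

Observed agreement pₒ = trace/N = 18/27 = 0.6667
Expected agreement pₑ = Σ (rowᵢ·colᵢ)/N² = (16·19 + 11·8)/27² = 0.5377
κ = (pₒ − pₑ)/(1 − pₑ) = (0.6667 − 0.5377)/(1 − 0.5377) = 0.279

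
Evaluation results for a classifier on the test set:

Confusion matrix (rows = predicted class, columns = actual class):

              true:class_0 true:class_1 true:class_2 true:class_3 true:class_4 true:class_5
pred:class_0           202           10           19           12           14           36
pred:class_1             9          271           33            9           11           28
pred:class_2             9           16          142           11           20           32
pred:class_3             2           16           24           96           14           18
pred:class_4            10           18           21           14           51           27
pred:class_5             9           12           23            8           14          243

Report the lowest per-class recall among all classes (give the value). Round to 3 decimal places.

Per-class recall (TP/(TP+FN)):
  class_0: TP=202, FN=9+9+2+10+9=39 → 202/241 = 0.8382
  class_1: TP=271, FN=10+16+16+18+12=72 → 271/343 = 0.7901
  class_2: TP=142, FN=19+33+24+21+23=120 → 142/262 = 0.5420
  class_3: TP=96, FN=12+9+11+14+8=54 → 96/150 = 0.6400
  class_4: TP=51, FN=14+11+20+14+14=73 → 51/124 = 0.4113
  class_5: TP=243, FN=36+28+32+18+27=141 → 243/384 = 0.6328
Lowest is class 'class_4' with recall = 0.411.

0.411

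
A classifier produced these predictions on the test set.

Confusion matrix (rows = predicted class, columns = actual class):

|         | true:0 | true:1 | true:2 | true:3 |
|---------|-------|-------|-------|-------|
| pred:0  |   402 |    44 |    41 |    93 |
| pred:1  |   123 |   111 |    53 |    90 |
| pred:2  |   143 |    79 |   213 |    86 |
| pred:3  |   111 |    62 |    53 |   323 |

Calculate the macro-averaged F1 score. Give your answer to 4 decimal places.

Per-class F1 score (2·TP/(2·TP+FP+FN)):
  0: TP=402, FP=44+41+93=178, FN=123+143+111=377 → 804/1359 = 0.59161
  1: TP=111, FP=123+53+90=266, FN=44+79+62=185 → 222/673 = 0.32987
  2: TP=213, FP=143+79+86=308, FN=41+53+53=147 → 426/881 = 0.48354
  3: TP=323, FP=111+62+53=226, FN=93+90+86=269 → 646/1141 = 0.56617
Macro-F1 score = mean = (0.59161 + 0.32987 + 0.48354 + 0.56617) / 4 = 0.4928

0.4928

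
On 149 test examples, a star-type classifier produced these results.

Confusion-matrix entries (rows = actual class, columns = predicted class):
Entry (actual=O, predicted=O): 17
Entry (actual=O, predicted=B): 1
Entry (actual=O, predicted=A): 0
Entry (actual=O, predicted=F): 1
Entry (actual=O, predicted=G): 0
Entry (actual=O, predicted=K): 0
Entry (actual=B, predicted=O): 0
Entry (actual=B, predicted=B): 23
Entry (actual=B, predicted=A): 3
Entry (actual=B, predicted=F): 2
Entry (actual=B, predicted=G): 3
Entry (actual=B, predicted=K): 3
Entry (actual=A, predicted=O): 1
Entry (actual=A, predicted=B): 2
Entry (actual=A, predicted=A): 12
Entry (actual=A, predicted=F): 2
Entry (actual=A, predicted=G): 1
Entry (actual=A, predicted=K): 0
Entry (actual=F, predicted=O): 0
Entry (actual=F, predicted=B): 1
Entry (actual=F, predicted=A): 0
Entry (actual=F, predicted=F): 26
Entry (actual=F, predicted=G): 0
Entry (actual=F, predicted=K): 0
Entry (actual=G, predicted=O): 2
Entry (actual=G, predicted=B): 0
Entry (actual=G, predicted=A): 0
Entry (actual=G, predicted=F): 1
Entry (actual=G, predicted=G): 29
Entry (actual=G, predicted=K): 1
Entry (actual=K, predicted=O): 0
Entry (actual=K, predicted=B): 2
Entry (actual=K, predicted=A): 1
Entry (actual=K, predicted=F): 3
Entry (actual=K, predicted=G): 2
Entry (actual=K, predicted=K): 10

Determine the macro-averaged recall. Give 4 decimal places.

Per-class recall (TP/(TP+FN)):
  O: TP=17, FN=1+0+1+0+0=2 → 17/19 = 0.89474
  B: TP=23, FN=0+3+2+3+3=11 → 23/34 = 0.67647
  A: TP=12, FN=1+2+2+1+0=6 → 12/18 = 0.66667
  F: TP=26, FN=0+1+0+0+0=1 → 26/27 = 0.96296
  G: TP=29, FN=2+0+0+1+1=4 → 29/33 = 0.87879
  K: TP=10, FN=0+2+1+3+2=8 → 10/18 = 0.55556
Macro-recall = mean = (0.89474 + 0.67647 + 0.66667 + 0.96296 + 0.87879 + 0.55556) / 6 = 0.7725

0.7725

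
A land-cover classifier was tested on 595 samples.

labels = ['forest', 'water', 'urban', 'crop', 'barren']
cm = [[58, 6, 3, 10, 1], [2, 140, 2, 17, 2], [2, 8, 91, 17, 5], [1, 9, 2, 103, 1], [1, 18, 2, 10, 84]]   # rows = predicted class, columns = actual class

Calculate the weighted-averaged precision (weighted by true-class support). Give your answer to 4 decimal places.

0.8141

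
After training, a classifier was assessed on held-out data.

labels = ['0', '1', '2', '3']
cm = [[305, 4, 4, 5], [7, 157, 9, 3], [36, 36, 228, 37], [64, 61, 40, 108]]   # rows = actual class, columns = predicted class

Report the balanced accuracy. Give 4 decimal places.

0.7308

Balanced accuracy = mean of per-class recall.
  0: recall = 305/318 = 0.95912
  1: recall = 157/176 = 0.89205
  2: recall = 228/337 = 0.67656
  3: recall = 108/273 = 0.39560
Mean = (0.95912 + 0.89205 + 0.67656 + 0.39560) / 4 = 0.7308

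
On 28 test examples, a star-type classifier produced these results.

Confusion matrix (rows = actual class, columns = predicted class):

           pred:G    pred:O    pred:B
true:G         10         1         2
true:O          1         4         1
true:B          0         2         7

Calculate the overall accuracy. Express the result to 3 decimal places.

0.750

Accuracy = trace / total = (10+4+7=21) / 28 = 21/28 = 0.750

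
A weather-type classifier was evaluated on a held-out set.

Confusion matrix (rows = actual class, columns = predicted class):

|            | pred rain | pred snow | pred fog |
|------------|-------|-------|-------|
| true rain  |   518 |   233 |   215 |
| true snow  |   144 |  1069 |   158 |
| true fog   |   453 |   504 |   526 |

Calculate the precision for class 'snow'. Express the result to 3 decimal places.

0.592

precision = TP/(TP+FP).
snow: TP=1069, FP=233+504=737 → 1069/1806 = 0.5919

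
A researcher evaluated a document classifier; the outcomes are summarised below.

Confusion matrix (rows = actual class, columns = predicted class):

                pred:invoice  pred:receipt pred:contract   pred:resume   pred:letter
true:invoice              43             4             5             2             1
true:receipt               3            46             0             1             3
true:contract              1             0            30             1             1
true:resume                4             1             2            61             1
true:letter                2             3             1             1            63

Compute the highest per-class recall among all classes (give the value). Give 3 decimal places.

Per-class recall (TP/(TP+FN)):
  invoice: TP=43, FN=4+5+2+1=12 → 43/55 = 0.7818
  receipt: TP=46, FN=3+0+1+3=7 → 46/53 = 0.8679
  contract: TP=30, FN=1+0+1+1=3 → 30/33 = 0.9091
  resume: TP=61, FN=4+1+2+1=8 → 61/69 = 0.8841
  letter: TP=63, FN=2+3+1+1=7 → 63/70 = 0.9000
Highest is class 'contract' with recall = 0.909.

0.909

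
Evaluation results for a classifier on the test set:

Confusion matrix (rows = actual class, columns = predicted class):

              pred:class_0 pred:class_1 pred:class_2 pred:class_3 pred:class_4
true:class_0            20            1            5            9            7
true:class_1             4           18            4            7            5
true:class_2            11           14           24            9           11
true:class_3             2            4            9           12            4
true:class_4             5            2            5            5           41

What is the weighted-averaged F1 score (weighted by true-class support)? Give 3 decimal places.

0.480

Per-class F1 score (2·TP/(2·TP+FP+FN)):
  class_0: TP=20, FP=4+11+2+5=22, FN=1+5+9+7=22 → 40/84 = 0.4762
  class_1: TP=18, FP=1+14+4+2=21, FN=4+4+7+5=20 → 36/77 = 0.4675
  class_2: TP=24, FP=5+4+9+5=23, FN=11+14+9+11=45 → 48/116 = 0.4138
  class_3: TP=12, FP=9+7+9+5=30, FN=2+4+9+4=19 → 24/73 = 0.3288
  class_4: TP=41, FP=7+5+11+4=27, FN=5+2+5+5=17 → 82/126 = 0.6508
Weighted-F1 score = Σ (supportᵢ/N)·F1 scoreᵢ with N=238: (42/238)·0.4762 + (38/238)·0.4675 + (69/238)·0.4138 + (31/238)·0.3288 + (58/238)·0.6508 = 0.480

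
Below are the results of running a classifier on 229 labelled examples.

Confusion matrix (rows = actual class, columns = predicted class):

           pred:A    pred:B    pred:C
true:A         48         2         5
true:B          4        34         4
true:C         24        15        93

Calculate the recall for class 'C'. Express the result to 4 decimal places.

recall = TP/(TP+FN).
C: TP=93, FN=24+15=39 → 93/132 = 0.70455

0.7045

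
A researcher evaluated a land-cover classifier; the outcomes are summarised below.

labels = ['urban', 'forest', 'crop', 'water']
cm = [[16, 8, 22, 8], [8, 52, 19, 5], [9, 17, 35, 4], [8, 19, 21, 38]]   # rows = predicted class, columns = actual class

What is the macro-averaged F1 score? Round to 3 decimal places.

0.471

Per-class F1 score (2·TP/(2·TP+FP+FN)):
  urban: TP=16, FP=8+22+8=38, FN=8+9+8=25 → 32/95 = 0.3368
  forest: TP=52, FP=8+19+5=32, FN=8+17+19=44 → 104/180 = 0.5778
  crop: TP=35, FP=9+17+4=30, FN=22+19+21=62 → 70/162 = 0.4321
  water: TP=38, FP=8+19+21=48, FN=8+5+4=17 → 76/141 = 0.5390
Macro-F1 score = mean = (0.3368 + 0.5778 + 0.4321 + 0.5390) / 4 = 0.471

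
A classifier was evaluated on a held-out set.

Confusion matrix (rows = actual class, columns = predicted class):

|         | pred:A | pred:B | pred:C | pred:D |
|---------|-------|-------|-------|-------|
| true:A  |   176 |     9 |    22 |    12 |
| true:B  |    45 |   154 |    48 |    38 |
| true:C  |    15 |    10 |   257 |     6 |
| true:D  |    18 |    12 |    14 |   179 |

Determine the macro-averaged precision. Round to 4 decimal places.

Per-class precision (TP/(TP+FP)):
  A: TP=176, FP=45+15+18=78 → 176/254 = 0.69291
  B: TP=154, FP=9+10+12=31 → 154/185 = 0.83243
  C: TP=257, FP=22+48+14=84 → 257/341 = 0.75367
  D: TP=179, FP=12+38+6=56 → 179/235 = 0.76170
Macro-precision = mean = (0.69291 + 0.83243 + 0.75367 + 0.76170) / 4 = 0.7602

0.7602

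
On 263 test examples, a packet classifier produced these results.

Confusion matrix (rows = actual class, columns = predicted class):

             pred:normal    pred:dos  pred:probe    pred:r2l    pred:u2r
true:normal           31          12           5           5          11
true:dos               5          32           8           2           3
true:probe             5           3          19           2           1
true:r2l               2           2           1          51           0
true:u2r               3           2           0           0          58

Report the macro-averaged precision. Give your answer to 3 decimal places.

0.704

Per-class precision (TP/(TP+FP)):
  normal: TP=31, FP=5+5+2+3=15 → 31/46 = 0.6739
  dos: TP=32, FP=12+3+2+2=19 → 32/51 = 0.6275
  probe: TP=19, FP=5+8+1+0=14 → 19/33 = 0.5758
  r2l: TP=51, FP=5+2+2+0=9 → 51/60 = 0.8500
  u2r: TP=58, FP=11+3+1+0=15 → 58/73 = 0.7945
Macro-precision = mean = (0.6739 + 0.6275 + 0.5758 + 0.8500 + 0.7945) / 5 = 0.704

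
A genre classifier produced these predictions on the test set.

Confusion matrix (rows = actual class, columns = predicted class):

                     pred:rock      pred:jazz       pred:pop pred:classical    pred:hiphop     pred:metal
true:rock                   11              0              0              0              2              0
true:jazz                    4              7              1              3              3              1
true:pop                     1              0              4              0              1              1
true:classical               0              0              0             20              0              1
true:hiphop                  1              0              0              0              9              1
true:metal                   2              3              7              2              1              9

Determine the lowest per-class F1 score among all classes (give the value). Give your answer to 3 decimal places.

Per-class F1 score (2·TP/(2·TP+FP+FN)):
  rock: TP=11, FP=4+1+0+1+2=8, FN=0+0+0+2+0=2 → 22/32 = 0.6875
  jazz: TP=7, FP=0+0+0+0+3=3, FN=4+1+3+3+1=12 → 14/29 = 0.4828
  pop: TP=4, FP=0+1+0+0+7=8, FN=1+0+0+1+1=3 → 8/19 = 0.4211
  classical: TP=20, FP=0+3+0+0+2=5, FN=0+0+0+0+1=1 → 40/46 = 0.8696
  hiphop: TP=9, FP=2+3+1+0+1=7, FN=1+0+0+0+1=2 → 18/27 = 0.6667
  metal: TP=9, FP=0+1+1+1+1=4, FN=2+3+7+2+1=15 → 18/37 = 0.4865
Lowest is class 'pop' with F1 score = 0.421.

0.421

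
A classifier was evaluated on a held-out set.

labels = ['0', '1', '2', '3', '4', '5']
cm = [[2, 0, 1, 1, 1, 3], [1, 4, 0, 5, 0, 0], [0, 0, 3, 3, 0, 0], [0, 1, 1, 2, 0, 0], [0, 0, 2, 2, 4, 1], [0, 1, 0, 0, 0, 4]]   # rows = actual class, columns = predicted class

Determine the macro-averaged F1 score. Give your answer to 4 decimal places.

0.4579

Per-class F1 score (2·TP/(2·TP+FP+FN)):
  0: TP=2, FP=1+0+0+0+0=1, FN=0+1+1+1+3=6 → 4/11 = 0.36364
  1: TP=4, FP=0+0+1+0+1=2, FN=1+0+5+0+0=6 → 8/16 = 0.50000
  2: TP=3, FP=1+0+1+2+0=4, FN=0+0+3+0+0=3 → 6/13 = 0.46154
  3: TP=2, FP=1+5+3+2+0=11, FN=0+1+1+0+0=2 → 4/17 = 0.23529
  4: TP=4, FP=1+0+0+0+0=1, FN=0+0+2+2+1=5 → 8/14 = 0.57143
  5: TP=4, FP=3+0+0+0+1=4, FN=0+1+0+0+0=1 → 8/13 = 0.61538
Macro-F1 score = mean = (0.36364 + 0.50000 + 0.46154 + 0.23529 + 0.57143 + 0.61538) / 6 = 0.4579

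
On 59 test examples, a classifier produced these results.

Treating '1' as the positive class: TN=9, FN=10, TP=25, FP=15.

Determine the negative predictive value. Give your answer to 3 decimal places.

0.474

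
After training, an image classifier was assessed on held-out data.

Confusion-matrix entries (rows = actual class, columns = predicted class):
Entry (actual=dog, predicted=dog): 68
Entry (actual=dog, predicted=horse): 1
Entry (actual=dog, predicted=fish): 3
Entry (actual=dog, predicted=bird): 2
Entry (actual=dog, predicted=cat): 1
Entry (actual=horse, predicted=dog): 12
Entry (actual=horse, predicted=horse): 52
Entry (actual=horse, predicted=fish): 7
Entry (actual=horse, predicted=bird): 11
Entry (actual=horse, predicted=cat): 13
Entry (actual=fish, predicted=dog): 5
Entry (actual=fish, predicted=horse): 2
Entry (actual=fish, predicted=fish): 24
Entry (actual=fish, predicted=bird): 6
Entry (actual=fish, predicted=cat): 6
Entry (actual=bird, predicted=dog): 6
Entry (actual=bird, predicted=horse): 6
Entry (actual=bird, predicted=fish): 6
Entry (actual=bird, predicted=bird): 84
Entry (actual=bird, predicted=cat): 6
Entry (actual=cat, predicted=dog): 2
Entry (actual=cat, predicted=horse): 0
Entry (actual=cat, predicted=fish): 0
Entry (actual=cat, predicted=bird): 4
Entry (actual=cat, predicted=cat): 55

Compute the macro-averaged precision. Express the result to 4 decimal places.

Per-class precision (TP/(TP+FP)):
  dog: TP=68, FP=12+5+6+2=25 → 68/93 = 0.73118
  horse: TP=52, FP=1+2+6+0=9 → 52/61 = 0.85246
  fish: TP=24, FP=3+7+6+0=16 → 24/40 = 0.60000
  bird: TP=84, FP=2+11+6+4=23 → 84/107 = 0.78505
  cat: TP=55, FP=1+13+6+6=26 → 55/81 = 0.67901
Macro-precision = mean = (0.73118 + 0.85246 + 0.60000 + 0.78505 + 0.67901) / 5 = 0.7295

0.7295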